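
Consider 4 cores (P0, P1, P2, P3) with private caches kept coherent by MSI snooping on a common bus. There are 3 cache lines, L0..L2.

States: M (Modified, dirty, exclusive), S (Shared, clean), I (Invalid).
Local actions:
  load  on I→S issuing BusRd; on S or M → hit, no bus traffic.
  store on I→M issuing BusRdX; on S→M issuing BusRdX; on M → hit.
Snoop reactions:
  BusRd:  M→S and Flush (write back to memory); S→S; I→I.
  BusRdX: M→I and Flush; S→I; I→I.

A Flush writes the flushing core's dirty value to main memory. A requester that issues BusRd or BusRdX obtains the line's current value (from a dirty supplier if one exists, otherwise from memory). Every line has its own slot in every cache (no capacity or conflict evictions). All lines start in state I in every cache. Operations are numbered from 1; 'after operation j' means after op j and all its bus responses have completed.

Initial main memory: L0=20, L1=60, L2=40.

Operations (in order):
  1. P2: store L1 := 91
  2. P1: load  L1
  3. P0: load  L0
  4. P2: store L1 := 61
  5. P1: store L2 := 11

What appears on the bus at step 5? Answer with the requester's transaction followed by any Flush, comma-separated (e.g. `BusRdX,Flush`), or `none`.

step 1: P2: store L1 := 91  ⟶  IIMI  (L1)  txn=BusRdX  M[L1]=60
step 2: P1: load  L1  ⟶  ISSI  (L1)  txn=BusRd+Flush  M[L1]=91
step 3: P0: load  L0  ⟶  SIII  (L0)  txn=BusRd  M[L0]=20
step 4: P2: store L1 := 61  ⟶  IIMI  (L1)  txn=BusRdX  M[L1]=91
step 5: P1: store L2 := 11  ⟶  IMII  (L2)  txn=BusRdX  M[L2]=40

bus = BusRdX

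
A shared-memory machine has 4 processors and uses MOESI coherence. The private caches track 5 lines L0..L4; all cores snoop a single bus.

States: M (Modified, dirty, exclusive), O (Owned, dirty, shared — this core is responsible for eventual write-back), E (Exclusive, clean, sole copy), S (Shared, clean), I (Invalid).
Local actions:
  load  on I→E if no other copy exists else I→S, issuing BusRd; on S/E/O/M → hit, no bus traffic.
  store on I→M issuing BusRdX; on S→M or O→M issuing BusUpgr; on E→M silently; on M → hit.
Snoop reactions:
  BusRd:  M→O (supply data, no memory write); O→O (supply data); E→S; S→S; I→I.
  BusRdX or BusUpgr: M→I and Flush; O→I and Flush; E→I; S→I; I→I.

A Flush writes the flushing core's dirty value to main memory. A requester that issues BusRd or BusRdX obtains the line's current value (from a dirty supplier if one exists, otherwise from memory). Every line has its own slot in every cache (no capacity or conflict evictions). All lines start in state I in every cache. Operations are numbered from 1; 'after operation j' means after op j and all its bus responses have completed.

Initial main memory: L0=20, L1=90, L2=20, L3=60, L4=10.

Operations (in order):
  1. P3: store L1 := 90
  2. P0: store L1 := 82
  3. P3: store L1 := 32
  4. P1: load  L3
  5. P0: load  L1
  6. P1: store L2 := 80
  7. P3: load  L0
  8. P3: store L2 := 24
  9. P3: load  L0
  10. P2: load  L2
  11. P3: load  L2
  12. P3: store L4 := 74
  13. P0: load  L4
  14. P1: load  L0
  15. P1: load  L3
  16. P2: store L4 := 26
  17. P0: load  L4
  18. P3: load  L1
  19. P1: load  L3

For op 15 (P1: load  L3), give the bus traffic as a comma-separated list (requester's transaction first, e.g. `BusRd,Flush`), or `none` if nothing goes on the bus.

bus = none

1. P3: store L1 := 90  bus=[BusRdX]  L1: P0=I P1=I P2=I P3=M  mem[L1]=90
2. P0: store L1 := 82  bus=[BusRdX,Flush]  L1: P0=M P1=I P2=I P3=I  mem[L1]=90
3. P3: store L1 := 32  bus=[BusRdX,Flush]  L1: P0=I P1=I P2=I P3=M  mem[L1]=82
4. P1: load  L3  bus=[BusRd]  L3: P0=I P1=E P2=I P3=I  mem[L3]=60
5. P0: load  L1  bus=[BusRd]  L1: P0=S P1=I P2=I P3=O  mem[L1]=82
6. P1: store L2 := 80  bus=[BusRdX]  L2: P0=I P1=M P2=I P3=I  mem[L2]=20
7. P3: load  L0  bus=[BusRd]  L0: P0=I P1=I P2=I P3=E  mem[L0]=20
8. P3: store L2 := 24  bus=[BusRdX,Flush]  L2: P0=I P1=I P2=I P3=M  mem[L2]=80
9. P3: load  L0  bus=[-]  L0: P0=I P1=I P2=I P3=E  mem[L0]=20
10. P2: load  L2  bus=[BusRd]  L2: P0=I P1=I P2=S P3=O  mem[L2]=80
11. P3: load  L2  bus=[-]  L2: P0=I P1=I P2=S P3=O  mem[L2]=80
12. P3: store L4 := 74  bus=[BusRdX]  L4: P0=I P1=I P2=I P3=M  mem[L4]=10
13. P0: load  L4  bus=[BusRd]  L4: P0=S P1=I P2=I P3=O  mem[L4]=10
14. P1: load  L0  bus=[BusRd]  L0: P0=I P1=S P2=I P3=S  mem[L0]=20
15. P1: load  L3  bus=[-]  L3: P0=I P1=E P2=I P3=I  mem[L3]=60
16. P2: store L4 := 26  bus=[BusRdX,Flush]  L4: P0=I P1=I P2=M P3=I  mem[L4]=74
17. P0: load  L4  bus=[BusRd]  L4: P0=S P1=I P2=O P3=I  mem[L4]=74
18. P3: load  L1  bus=[-]  L1: P0=S P1=I P2=I P3=O  mem[L1]=82
19. P1: load  L3  bus=[-]  L3: P0=I P1=E P2=I P3=I  mem[L3]=60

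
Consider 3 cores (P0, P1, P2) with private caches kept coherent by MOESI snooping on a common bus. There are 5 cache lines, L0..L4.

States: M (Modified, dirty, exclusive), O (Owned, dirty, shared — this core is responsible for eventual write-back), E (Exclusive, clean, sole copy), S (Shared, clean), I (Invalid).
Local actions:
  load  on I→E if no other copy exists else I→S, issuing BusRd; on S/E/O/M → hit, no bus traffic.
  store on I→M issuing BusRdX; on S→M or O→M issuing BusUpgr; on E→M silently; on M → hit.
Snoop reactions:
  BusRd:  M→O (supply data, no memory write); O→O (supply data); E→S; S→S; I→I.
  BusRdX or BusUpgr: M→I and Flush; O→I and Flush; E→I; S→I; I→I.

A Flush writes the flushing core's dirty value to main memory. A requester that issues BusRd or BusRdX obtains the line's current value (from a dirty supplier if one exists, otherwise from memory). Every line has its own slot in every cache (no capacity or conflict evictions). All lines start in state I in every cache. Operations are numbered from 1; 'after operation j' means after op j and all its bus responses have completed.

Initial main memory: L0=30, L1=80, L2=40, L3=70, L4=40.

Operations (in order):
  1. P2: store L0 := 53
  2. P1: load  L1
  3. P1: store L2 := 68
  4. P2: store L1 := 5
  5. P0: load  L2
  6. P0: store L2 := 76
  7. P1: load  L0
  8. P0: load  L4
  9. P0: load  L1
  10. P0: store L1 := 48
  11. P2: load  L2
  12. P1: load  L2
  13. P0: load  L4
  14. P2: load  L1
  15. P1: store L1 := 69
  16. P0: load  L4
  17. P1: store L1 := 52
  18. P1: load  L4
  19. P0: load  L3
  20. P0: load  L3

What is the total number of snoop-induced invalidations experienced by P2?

step 1: P2: store L0 := 53  ⟶  IIM  (L0)  txn=BusRdX  M[L0]=30
step 2: P1: load  L1  ⟶  IEI  (L1)  txn=BusRd  M[L1]=80
step 3: P1: store L2 := 68  ⟶  IMI  (L2)  txn=BusRdX  M[L2]=40
step 4: P2: store L1 := 5  ⟶  IIM  (L1)  txn=BusRdX  M[L1]=80
step 5: P0: load  L2  ⟶  SOI  (L2)  txn=BusRd  M[L2]=40
step 6: P0: store L2 := 76  ⟶  MII  (L2)  txn=BusUpgr+Flush  M[L2]=68
step 7: P1: load  L0  ⟶  ISO  (L0)  txn=BusRd  M[L0]=30
step 8: P0: load  L4  ⟶  EII  (L4)  txn=BusRd  M[L4]=40
step 9: P0: load  L1  ⟶  SIO  (L1)  txn=BusRd  M[L1]=80
step 10: P0: store L1 := 48  ⟶  MII  (L1)  txn=BusUpgr+Flush  M[L1]=5
step 11: P2: load  L2  ⟶  OIS  (L2)  txn=BusRd  M[L2]=68
step 12: P1: load  L2  ⟶  OSS  (L2)  txn=BusRd  M[L2]=68
step 13: P0: load  L4  ⟶  EII  (L4)  txn=∅  M[L4]=40
step 14: P2: load  L1  ⟶  OIS  (L1)  txn=BusRd  M[L1]=5
step 15: P1: store L1 := 69  ⟶  IMI  (L1)  txn=BusRdX+Flush  M[L1]=48
step 16: P0: load  L4  ⟶  EII  (L4)  txn=∅  M[L4]=40
step 17: P1: store L1 := 52  ⟶  IMI  (L1)  txn=∅  M[L1]=48
step 18: P1: load  L4  ⟶  SSI  (L4)  txn=BusRd  M[L4]=40
step 19: P0: load  L3  ⟶  EII  (L3)  txn=BusRd  M[L3]=70
step 20: P0: load  L3  ⟶  EII  (L3)  txn=∅  M[L3]=70

invalidations = 2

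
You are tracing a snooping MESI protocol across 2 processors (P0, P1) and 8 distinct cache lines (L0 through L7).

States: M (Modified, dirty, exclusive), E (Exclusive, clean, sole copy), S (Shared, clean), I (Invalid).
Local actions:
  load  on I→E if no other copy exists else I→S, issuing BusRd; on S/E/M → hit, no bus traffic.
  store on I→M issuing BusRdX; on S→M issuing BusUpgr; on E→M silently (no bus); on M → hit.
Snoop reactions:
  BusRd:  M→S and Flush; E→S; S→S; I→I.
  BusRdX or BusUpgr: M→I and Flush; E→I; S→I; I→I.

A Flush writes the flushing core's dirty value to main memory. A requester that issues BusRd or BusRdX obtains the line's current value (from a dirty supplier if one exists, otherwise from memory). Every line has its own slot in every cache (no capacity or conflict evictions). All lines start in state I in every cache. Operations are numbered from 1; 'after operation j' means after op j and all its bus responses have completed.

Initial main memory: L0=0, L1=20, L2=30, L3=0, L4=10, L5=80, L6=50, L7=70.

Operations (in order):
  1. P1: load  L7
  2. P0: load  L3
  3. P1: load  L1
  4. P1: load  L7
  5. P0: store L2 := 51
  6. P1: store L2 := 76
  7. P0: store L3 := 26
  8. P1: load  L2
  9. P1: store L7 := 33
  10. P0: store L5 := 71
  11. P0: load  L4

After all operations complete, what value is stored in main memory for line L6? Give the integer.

  op1 P1: load  L7 → I/E on L7; bus BusRd; mem=70
  op2 P0: load  L3 → E/I on L3; bus BusRd; mem=0
  op3 P1: load  L1 → I/E on L1; bus BusRd; mem=20
  op4 P1: load  L7 → I/E on L7; bus (none); mem=70
  op5 P0: store L2 := 51 → M/I on L2; bus BusRdX; mem=30
  op6 P1: store L2 := 76 → I/M on L2; bus BusRdX Flush; mem=51
  op7 P0: store L3 := 26 → M/I on L3; bus (none); mem=0
  op8 P1: load  L2 → I/M on L2; bus (none); mem=51
  op9 P1: store L7 := 33 → I/M on L7; bus (none); mem=70
  op10 P0: store L5 := 71 → M/I on L5; bus BusRdX; mem=80
  op11 P0: load  L4 → E/I on L4; bus BusRd; mem=10

memory[L6] = 50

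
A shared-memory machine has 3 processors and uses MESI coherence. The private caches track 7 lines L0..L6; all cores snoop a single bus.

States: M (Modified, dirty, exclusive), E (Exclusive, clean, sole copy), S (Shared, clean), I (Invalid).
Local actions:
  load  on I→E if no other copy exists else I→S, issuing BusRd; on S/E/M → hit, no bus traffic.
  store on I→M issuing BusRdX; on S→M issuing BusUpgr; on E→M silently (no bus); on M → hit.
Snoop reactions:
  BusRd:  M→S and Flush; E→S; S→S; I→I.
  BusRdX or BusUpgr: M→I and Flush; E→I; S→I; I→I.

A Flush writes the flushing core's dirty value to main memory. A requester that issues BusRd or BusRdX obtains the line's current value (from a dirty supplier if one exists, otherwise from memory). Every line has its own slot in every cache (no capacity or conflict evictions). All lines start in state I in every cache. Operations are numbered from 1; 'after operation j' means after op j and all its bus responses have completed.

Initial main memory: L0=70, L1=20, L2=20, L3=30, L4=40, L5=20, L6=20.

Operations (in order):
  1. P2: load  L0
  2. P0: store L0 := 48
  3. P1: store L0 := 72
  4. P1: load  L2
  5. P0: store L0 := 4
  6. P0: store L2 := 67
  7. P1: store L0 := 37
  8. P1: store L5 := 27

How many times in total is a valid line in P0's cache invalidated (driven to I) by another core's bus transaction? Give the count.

invalidations = 2

1. P2: load  L0  bus=[BusRd]  L0: P0=I P1=I P2=E  mem[L0]=70
2. P0: store L0 := 48  bus=[BusRdX]  L0: P0=M P1=I P2=I  mem[L0]=70
3. P1: store L0 := 72  bus=[BusRdX,Flush]  L0: P0=I P1=M P2=I  mem[L0]=48
4. P1: load  L2  bus=[BusRd]  L2: P0=I P1=E P2=I  mem[L2]=20
5. P0: store L0 := 4  bus=[BusRdX,Flush]  L0: P0=M P1=I P2=I  mem[L0]=72
6. P0: store L2 := 67  bus=[BusRdX]  L2: P0=M P1=I P2=I  mem[L2]=20
7. P1: store L0 := 37  bus=[BusRdX,Flush]  L0: P0=I P1=M P2=I  mem[L0]=4
8. P1: store L5 := 27  bus=[BusRdX]  L5: P0=I P1=M P2=I  mem[L5]=20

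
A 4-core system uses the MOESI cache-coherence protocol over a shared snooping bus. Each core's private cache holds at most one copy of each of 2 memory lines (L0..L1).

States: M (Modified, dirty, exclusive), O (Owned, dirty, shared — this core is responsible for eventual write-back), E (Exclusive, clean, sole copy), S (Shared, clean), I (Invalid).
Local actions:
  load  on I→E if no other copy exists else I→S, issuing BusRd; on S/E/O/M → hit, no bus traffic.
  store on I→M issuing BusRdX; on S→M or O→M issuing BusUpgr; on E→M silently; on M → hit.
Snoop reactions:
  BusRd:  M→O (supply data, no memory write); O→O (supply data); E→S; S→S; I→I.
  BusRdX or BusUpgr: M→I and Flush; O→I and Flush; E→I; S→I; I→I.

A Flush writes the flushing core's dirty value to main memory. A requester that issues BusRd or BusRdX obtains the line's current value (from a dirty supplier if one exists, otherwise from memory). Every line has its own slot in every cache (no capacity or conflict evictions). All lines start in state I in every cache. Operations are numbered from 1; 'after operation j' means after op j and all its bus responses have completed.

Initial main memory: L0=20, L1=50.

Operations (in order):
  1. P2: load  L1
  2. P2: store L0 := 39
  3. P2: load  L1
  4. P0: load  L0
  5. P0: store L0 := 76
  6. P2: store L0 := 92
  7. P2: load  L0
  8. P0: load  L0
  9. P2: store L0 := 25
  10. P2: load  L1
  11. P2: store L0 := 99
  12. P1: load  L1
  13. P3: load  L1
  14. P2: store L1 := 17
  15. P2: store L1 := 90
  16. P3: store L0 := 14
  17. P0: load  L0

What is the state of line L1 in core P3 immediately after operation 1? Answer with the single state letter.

step 1: P2: load  L1  ⟶  IIEI  (L1)  txn=BusRd  M[L1]=50
step 2: P2: store L0 := 39  ⟶  IIMI  (L0)  txn=BusRdX  M[L0]=20
step 3: P2: load  L1  ⟶  IIEI  (L1)  txn=∅  M[L1]=50
step 4: P0: load  L0  ⟶  SIOI  (L0)  txn=BusRd  M[L0]=20
step 5: P0: store L0 := 76  ⟶  MIII  (L0)  txn=BusUpgr+Flush  M[L0]=39
step 6: P2: store L0 := 92  ⟶  IIMI  (L0)  txn=BusRdX+Flush  M[L0]=76
step 7: P2: load  L0  ⟶  IIMI  (L0)  txn=∅  M[L0]=76
step 8: P0: load  L0  ⟶  SIOI  (L0)  txn=BusRd  M[L0]=76
step 9: P2: store L0 := 25  ⟶  IIMI  (L0)  txn=BusUpgr  M[L0]=76
step 10: P2: load  L1  ⟶  IIEI  (L1)  txn=∅  M[L1]=50
step 11: P2: store L0 := 99  ⟶  IIMI  (L0)  txn=∅  M[L0]=76
step 12: P1: load  L1  ⟶  ISSI  (L1)  txn=BusRd  M[L1]=50
step 13: P3: load  L1  ⟶  ISSS  (L1)  txn=BusRd  M[L1]=50
step 14: P2: store L1 := 17  ⟶  IIMI  (L1)  txn=BusUpgr  M[L1]=50
step 15: P2: store L1 := 90  ⟶  IIMI  (L1)  txn=∅  M[L1]=50
step 16: P3: store L0 := 14  ⟶  IIIM  (L0)  txn=BusRdX+Flush  M[L0]=99
step 17: P0: load  L0  ⟶  SIIO  (L0)  txn=BusRd  M[L0]=99

state = I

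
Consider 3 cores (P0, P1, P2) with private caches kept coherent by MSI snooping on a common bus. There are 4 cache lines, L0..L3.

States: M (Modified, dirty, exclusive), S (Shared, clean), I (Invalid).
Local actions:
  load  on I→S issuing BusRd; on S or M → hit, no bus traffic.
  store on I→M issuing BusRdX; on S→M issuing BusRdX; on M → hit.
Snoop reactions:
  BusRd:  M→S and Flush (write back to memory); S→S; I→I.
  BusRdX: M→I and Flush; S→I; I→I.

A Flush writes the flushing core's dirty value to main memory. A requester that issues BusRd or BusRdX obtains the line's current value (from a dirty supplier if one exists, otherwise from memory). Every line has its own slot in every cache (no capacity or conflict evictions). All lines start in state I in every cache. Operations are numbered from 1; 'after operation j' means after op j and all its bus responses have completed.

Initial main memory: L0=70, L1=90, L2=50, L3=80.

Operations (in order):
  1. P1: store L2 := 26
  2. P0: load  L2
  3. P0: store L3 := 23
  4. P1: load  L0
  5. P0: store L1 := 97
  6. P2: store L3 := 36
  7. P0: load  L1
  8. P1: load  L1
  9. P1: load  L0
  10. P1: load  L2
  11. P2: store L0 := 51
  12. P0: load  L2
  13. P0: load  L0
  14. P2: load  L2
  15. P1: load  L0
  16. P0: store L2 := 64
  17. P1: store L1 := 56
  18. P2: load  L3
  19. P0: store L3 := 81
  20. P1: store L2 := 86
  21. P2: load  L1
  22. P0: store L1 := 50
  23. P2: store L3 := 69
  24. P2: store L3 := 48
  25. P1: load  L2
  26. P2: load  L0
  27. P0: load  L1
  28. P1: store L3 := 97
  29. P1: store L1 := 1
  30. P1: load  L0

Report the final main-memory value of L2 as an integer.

memory[L2] = 64

1. P1: store L2 := 26  bus=[BusRdX]  L2: P0=I P1=M P2=I  mem[L2]=50
2. P0: load  L2  bus=[BusRd,Flush]  L2: P0=S P1=S P2=I  mem[L2]=26
3. P0: store L3 := 23  bus=[BusRdX]  L3: P0=M P1=I P2=I  mem[L3]=80
4. P1: load  L0  bus=[BusRd]  L0: P0=I P1=S P2=I  mem[L0]=70
5. P0: store L1 := 97  bus=[BusRdX]  L1: P0=M P1=I P2=I  mem[L1]=90
6. P2: store L3 := 36  bus=[BusRdX,Flush]  L3: P0=I P1=I P2=M  mem[L3]=23
7. P0: load  L1  bus=[-]  L1: P0=M P1=I P2=I  mem[L1]=90
8. P1: load  L1  bus=[BusRd,Flush]  L1: P0=S P1=S P2=I  mem[L1]=97
9. P1: load  L0  bus=[-]  L0: P0=I P1=S P2=I  mem[L0]=70
10. P1: load  L2  bus=[-]  L2: P0=S P1=S P2=I  mem[L2]=26
11. P2: store L0 := 51  bus=[BusRdX]  L0: P0=I P1=I P2=M  mem[L0]=70
12. P0: load  L2  bus=[-]  L2: P0=S P1=S P2=I  mem[L2]=26
13. P0: load  L0  bus=[BusRd,Flush]  L0: P0=S P1=I P2=S  mem[L0]=51
14. P2: load  L2  bus=[BusRd]  L2: P0=S P1=S P2=S  mem[L2]=26
15. P1: load  L0  bus=[BusRd]  L0: P0=S P1=S P2=S  mem[L0]=51
16. P0: store L2 := 64  bus=[BusRdX]  L2: P0=M P1=I P2=I  mem[L2]=26
17. P1: store L1 := 56  bus=[BusRdX]  L1: P0=I P1=M P2=I  mem[L1]=97
18. P2: load  L3  bus=[-]  L3: P0=I P1=I P2=M  mem[L3]=23
19. P0: store L3 := 81  bus=[BusRdX,Flush]  L3: P0=M P1=I P2=I  mem[L3]=36
20. P1: store L2 := 86  bus=[BusRdX,Flush]  L2: P0=I P1=M P2=I  mem[L2]=64
21. P2: load  L1  bus=[BusRd,Flush]  L1: P0=I P1=S P2=S  mem[L1]=56
22. P0: store L1 := 50  bus=[BusRdX]  L1: P0=M P1=I P2=I  mem[L1]=56
23. P2: store L3 := 69  bus=[BusRdX,Flush]  L3: P0=I P1=I P2=M  mem[L3]=81
24. P2: store L3 := 48  bus=[-]  L3: P0=I P1=I P2=M  mem[L3]=81
25. P1: load  L2  bus=[-]  L2: P0=I P1=M P2=I  mem[L2]=64
26. P2: load  L0  bus=[-]  L0: P0=S P1=S P2=S  mem[L0]=51
27. P0: load  L1  bus=[-]  L1: P0=M P1=I P2=I  mem[L1]=56
28. P1: store L3 := 97  bus=[BusRdX,Flush]  L3: P0=I P1=M P2=I  mem[L3]=48
29. P1: store L1 := 1  bus=[BusRdX,Flush]  L1: P0=I P1=M P2=I  mem[L1]=50
30. P1: load  L0  bus=[-]  L0: P0=S P1=S P2=S  mem[L0]=51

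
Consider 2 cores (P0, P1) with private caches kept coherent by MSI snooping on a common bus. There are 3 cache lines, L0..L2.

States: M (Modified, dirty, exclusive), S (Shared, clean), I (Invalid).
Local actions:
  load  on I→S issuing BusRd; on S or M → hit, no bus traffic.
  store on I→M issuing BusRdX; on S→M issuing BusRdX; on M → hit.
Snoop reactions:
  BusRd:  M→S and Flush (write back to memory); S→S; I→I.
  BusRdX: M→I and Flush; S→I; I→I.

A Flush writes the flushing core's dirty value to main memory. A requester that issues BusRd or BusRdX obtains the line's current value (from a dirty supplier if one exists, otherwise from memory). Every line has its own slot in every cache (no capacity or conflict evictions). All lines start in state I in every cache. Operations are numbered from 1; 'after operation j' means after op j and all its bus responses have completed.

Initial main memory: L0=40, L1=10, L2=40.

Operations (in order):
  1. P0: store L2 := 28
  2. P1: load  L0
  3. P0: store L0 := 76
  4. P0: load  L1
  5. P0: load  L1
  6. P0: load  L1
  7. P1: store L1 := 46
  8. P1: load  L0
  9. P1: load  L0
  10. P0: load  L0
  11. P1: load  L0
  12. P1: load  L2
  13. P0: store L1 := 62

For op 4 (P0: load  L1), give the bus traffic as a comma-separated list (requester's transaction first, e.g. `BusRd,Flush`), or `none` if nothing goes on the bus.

step 1: P0: store L2 := 28  ⟶  MI  (L2)  txn=BusRdX  M[L2]=40
step 2: P1: load  L0  ⟶  IS  (L0)  txn=BusRd  M[L0]=40
step 3: P0: store L0 := 76  ⟶  MI  (L0)  txn=BusRdX  M[L0]=40
step 4: P0: load  L1  ⟶  SI  (L1)  txn=BusRd  M[L1]=10
step 5: P0: load  L1  ⟶  SI  (L1)  txn=∅  M[L1]=10
step 6: P0: load  L1  ⟶  SI  (L1)  txn=∅  M[L1]=10
step 7: P1: store L1 := 46  ⟶  IM  (L1)  txn=BusRdX  M[L1]=10
step 8: P1: load  L0  ⟶  SS  (L0)  txn=BusRd+Flush  M[L0]=76
step 9: P1: load  L0  ⟶  SS  (L0)  txn=∅  M[L0]=76
step 10: P0: load  L0  ⟶  SS  (L0)  txn=∅  M[L0]=76
step 11: P1: load  L0  ⟶  SS  (L0)  txn=∅  M[L0]=76
step 12: P1: load  L2  ⟶  SS  (L2)  txn=BusRd+Flush  M[L2]=28
step 13: P0: store L1 := 62  ⟶  MI  (L1)  txn=BusRdX+Flush  M[L1]=46

bus = BusRd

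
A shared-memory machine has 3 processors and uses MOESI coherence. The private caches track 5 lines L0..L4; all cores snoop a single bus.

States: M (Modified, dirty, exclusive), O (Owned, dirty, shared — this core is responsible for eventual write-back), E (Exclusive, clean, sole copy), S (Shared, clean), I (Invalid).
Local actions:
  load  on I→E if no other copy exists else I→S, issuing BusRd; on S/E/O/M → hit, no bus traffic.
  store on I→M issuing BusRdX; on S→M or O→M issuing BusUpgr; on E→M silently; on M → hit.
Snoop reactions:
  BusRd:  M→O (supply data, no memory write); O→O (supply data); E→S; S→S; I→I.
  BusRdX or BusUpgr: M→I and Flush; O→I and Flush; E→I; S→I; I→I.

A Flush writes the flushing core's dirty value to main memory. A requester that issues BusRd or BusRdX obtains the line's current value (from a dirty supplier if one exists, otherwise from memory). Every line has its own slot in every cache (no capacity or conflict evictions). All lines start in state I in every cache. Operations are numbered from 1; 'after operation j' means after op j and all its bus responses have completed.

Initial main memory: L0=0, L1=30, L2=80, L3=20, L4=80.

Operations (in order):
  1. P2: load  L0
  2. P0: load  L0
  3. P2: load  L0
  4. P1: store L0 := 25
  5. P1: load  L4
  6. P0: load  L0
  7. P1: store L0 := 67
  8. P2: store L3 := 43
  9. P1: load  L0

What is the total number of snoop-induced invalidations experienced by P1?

invalidations = 0

1. P2: load  L0  bus=[BusRd]  L0: P0=I P1=I P2=E  mem[L0]=0
2. P0: load  L0  bus=[BusRd]  L0: P0=S P1=I P2=S  mem[L0]=0
3. P2: load  L0  bus=[-]  L0: P0=S P1=I P2=S  mem[L0]=0
4. P1: store L0 := 25  bus=[BusRdX]  L0: P0=I P1=M P2=I  mem[L0]=0
5. P1: load  L4  bus=[BusRd]  L4: P0=I P1=E P2=I  mem[L4]=80
6. P0: load  L0  bus=[BusRd]  L0: P0=S P1=O P2=I  mem[L0]=0
7. P1: store L0 := 67  bus=[BusUpgr]  L0: P0=I P1=M P2=I  mem[L0]=0
8. P2: store L3 := 43  bus=[BusRdX]  L3: P0=I P1=I P2=M  mem[L3]=20
9. P1: load  L0  bus=[-]  L0: P0=I P1=M P2=I  mem[L0]=0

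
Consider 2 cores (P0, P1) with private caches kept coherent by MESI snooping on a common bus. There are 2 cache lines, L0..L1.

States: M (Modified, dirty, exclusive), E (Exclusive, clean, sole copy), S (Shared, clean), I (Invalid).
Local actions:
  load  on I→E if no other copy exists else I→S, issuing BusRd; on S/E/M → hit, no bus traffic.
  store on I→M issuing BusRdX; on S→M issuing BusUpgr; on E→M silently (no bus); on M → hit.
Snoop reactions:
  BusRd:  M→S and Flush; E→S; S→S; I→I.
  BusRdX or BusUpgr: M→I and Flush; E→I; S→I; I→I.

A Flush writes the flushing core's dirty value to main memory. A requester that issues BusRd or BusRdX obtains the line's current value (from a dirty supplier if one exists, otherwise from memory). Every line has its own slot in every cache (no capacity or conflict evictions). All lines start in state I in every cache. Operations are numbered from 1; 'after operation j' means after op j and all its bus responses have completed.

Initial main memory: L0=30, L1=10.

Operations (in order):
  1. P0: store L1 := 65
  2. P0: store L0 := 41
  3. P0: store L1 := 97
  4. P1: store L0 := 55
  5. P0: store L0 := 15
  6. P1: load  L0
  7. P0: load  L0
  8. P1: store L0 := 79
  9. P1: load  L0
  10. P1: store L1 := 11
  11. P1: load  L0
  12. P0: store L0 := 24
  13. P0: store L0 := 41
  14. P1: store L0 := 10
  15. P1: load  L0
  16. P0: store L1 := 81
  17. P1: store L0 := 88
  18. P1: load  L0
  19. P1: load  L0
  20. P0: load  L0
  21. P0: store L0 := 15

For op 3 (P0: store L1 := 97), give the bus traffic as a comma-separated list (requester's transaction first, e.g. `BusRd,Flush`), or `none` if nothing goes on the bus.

  op1 P0: store L1 := 65 → M/I on L1; bus BusRdX; mem=10
  op2 P0: store L0 := 41 → M/I on L0; bus BusRdX; mem=30
  op3 P0: store L1 := 97 → M/I on L1; bus (none); mem=10
  op4 P1: store L0 := 55 → I/M on L0; bus BusRdX Flush; mem=41
  op5 P0: store L0 := 15 → M/I on L0; bus BusRdX Flush; mem=55
  op6 P1: load  L0 → S/S on L0; bus BusRd Flush; mem=15
  op7 P0: load  L0 → S/S on L0; bus (none); mem=15
  op8 P1: store L0 := 79 → I/M on L0; bus BusUpgr; mem=15
  op9 P1: load  L0 → I/M on L0; bus (none); mem=15
  op10 P1: store L1 := 11 → I/M on L1; bus BusRdX Flush; mem=97
  op11 P1: load  L0 → I/M on L0; bus (none); mem=15
  op12 P0: store L0 := 24 → M/I on L0; bus BusRdX Flush; mem=79
  op13 P0: store L0 := 41 → M/I on L0; bus (none); mem=79
  op14 P1: store L0 := 10 → I/M on L0; bus BusRdX Flush; mem=41
  op15 P1: load  L0 → I/M on L0; bus (none); mem=41
  op16 P0: store L1 := 81 → M/I on L1; bus BusRdX Flush; mem=11
  op17 P1: store L0 := 88 → I/M on L0; bus (none); mem=41
  op18 P1: load  L0 → I/M on L0; bus (none); mem=41
  op19 P1: load  L0 → I/M on L0; bus (none); mem=41
  op20 P0: load  L0 → S/S on L0; bus BusRd Flush; mem=88
  op21 P0: store L0 := 15 → M/I on L0; bus BusUpgr; mem=88

bus = none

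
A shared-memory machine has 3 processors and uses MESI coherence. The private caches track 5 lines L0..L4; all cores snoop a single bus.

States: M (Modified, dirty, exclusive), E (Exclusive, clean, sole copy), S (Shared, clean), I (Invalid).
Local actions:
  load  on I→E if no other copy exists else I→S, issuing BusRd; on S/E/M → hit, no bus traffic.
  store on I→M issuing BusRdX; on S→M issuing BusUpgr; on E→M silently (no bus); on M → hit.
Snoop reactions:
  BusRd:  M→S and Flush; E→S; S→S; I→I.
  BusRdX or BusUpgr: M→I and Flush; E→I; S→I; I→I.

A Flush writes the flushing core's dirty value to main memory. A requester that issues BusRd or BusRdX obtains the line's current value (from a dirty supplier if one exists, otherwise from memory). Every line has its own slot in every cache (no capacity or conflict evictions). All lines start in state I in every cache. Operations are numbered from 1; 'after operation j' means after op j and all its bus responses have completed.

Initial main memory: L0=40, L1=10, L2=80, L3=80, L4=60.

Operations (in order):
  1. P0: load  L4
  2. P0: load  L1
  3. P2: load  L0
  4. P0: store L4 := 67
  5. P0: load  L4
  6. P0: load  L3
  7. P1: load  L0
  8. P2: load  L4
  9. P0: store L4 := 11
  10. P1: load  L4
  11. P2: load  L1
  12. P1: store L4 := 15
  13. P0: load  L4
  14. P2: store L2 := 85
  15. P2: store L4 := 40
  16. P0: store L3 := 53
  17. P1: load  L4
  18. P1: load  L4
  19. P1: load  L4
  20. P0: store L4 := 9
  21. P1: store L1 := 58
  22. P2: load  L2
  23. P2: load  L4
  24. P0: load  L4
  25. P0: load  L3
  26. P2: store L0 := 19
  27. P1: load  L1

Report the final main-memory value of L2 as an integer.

memory[L2] = 80

step 1: P0: load  L4  ⟶  EII  (L4)  txn=BusRd  M[L4]=60
step 2: P0: load  L1  ⟶  EII  (L1)  txn=BusRd  M[L1]=10
step 3: P2: load  L0  ⟶  IIE  (L0)  txn=BusRd  M[L0]=40
step 4: P0: store L4 := 67  ⟶  MII  (L4)  txn=∅  M[L4]=60
step 5: P0: load  L4  ⟶  MII  (L4)  txn=∅  M[L4]=60
step 6: P0: load  L3  ⟶  EII  (L3)  txn=BusRd  M[L3]=80
step 7: P1: load  L0  ⟶  ISS  (L0)  txn=BusRd  M[L0]=40
step 8: P2: load  L4  ⟶  SIS  (L4)  txn=BusRd+Flush  M[L4]=67
step 9: P0: store L4 := 11  ⟶  MII  (L4)  txn=BusUpgr  M[L4]=67
step 10: P1: load  L4  ⟶  SSI  (L4)  txn=BusRd+Flush  M[L4]=11
step 11: P2: load  L1  ⟶  SIS  (L1)  txn=BusRd  M[L1]=10
step 12: P1: store L4 := 15  ⟶  IMI  (L4)  txn=BusUpgr  M[L4]=11
step 13: P0: load  L4  ⟶  SSI  (L4)  txn=BusRd+Flush  M[L4]=15
step 14: P2: store L2 := 85  ⟶  IIM  (L2)  txn=BusRdX  M[L2]=80
step 15: P2: store L4 := 40  ⟶  IIM  (L4)  txn=BusRdX  M[L4]=15
step 16: P0: store L3 := 53  ⟶  MII  (L3)  txn=∅  M[L3]=80
step 17: P1: load  L4  ⟶  ISS  (L4)  txn=BusRd+Flush  M[L4]=40
step 18: P1: load  L4  ⟶  ISS  (L4)  txn=∅  M[L4]=40
step 19: P1: load  L4  ⟶  ISS  (L4)  txn=∅  M[L4]=40
step 20: P0: store L4 := 9  ⟶  MII  (L4)  txn=BusRdX  M[L4]=40
step 21: P1: store L1 := 58  ⟶  IMI  (L1)  txn=BusRdX  M[L1]=10
step 22: P2: load  L2  ⟶  IIM  (L2)  txn=∅  M[L2]=80
step 23: P2: load  L4  ⟶  SIS  (L4)  txn=BusRd+Flush  M[L4]=9
step 24: P0: load  L4  ⟶  SIS  (L4)  txn=∅  M[L4]=9
step 25: P0: load  L3  ⟶  MII  (L3)  txn=∅  M[L3]=80
step 26: P2: store L0 := 19  ⟶  IIM  (L0)  txn=BusUpgr  M[L0]=40
step 27: P1: load  L1  ⟶  IMI  (L1)  txn=∅  M[L1]=10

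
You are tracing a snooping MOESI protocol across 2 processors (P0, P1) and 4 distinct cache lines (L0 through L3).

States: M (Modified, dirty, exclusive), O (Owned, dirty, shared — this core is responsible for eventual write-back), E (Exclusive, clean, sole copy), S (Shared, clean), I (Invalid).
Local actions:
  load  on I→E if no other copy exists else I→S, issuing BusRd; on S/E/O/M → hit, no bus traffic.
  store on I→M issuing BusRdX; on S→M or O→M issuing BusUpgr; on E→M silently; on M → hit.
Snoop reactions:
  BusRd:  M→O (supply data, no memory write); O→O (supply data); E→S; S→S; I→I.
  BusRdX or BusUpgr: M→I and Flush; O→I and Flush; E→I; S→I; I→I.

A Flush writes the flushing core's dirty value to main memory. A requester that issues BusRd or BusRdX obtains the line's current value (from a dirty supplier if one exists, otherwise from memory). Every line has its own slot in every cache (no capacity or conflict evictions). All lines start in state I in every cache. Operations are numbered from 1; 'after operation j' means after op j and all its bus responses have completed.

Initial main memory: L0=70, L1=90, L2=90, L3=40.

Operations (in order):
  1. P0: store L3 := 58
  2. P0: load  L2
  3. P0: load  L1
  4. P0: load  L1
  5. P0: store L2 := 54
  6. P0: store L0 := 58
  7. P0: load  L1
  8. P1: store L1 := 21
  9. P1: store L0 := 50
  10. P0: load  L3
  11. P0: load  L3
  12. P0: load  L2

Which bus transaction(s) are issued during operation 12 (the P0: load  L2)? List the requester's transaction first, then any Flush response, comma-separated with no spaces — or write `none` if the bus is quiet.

bus = none

1. P0: store L3 := 58  bus=[BusRdX]  L3: P0=M P1=I  mem[L3]=40
2. P0: load  L2  bus=[BusRd]  L2: P0=E P1=I  mem[L2]=90
3. P0: load  L1  bus=[BusRd]  L1: P0=E P1=I  mem[L1]=90
4. P0: load  L1  bus=[-]  L1: P0=E P1=I  mem[L1]=90
5. P0: store L2 := 54  bus=[-]  L2: P0=M P1=I  mem[L2]=90
6. P0: store L0 := 58  bus=[BusRdX]  L0: P0=M P1=I  mem[L0]=70
7. P0: load  L1  bus=[-]  L1: P0=E P1=I  mem[L1]=90
8. P1: store L1 := 21  bus=[BusRdX]  L1: P0=I P1=M  mem[L1]=90
9. P1: store L0 := 50  bus=[BusRdX,Flush]  L0: P0=I P1=M  mem[L0]=58
10. P0: load  L3  bus=[-]  L3: P0=M P1=I  mem[L3]=40
11. P0: load  L3  bus=[-]  L3: P0=M P1=I  mem[L3]=40
12. P0: load  L2  bus=[-]  L2: P0=M P1=I  mem[L2]=90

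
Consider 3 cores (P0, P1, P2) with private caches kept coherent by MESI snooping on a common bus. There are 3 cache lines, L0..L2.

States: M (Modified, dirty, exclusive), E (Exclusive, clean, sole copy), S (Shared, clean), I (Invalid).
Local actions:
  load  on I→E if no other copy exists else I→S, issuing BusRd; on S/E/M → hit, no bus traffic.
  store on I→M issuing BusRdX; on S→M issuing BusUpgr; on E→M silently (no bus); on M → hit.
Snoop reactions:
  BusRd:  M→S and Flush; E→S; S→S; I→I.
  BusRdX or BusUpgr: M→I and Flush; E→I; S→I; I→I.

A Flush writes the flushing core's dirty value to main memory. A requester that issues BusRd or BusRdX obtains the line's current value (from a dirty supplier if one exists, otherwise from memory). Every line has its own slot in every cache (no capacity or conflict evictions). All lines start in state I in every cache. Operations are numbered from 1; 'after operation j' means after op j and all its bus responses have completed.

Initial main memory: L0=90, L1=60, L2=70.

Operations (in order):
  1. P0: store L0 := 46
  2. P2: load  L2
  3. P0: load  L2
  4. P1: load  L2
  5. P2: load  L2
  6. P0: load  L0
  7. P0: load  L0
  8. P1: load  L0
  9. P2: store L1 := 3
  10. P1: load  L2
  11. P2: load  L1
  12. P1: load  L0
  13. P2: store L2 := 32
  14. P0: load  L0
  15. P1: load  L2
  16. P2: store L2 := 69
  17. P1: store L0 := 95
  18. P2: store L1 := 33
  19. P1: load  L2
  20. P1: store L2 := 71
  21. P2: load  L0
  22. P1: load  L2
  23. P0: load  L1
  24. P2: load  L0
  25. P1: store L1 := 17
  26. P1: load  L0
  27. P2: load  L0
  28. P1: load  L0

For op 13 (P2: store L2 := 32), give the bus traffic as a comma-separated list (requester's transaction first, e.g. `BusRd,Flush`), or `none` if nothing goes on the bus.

bus = BusUpgr

1. P0: store L0 := 46  bus=[BusRdX]  L0: P0=M P1=I P2=I  mem[L0]=90
2. P2: load  L2  bus=[BusRd]  L2: P0=I P1=I P2=E  mem[L2]=70
3. P0: load  L2  bus=[BusRd]  L2: P0=S P1=I P2=S  mem[L2]=70
4. P1: load  L2  bus=[BusRd]  L2: P0=S P1=S P2=S  mem[L2]=70
5. P2: load  L2  bus=[-]  L2: P0=S P1=S P2=S  mem[L2]=70
6. P0: load  L0  bus=[-]  L0: P0=M P1=I P2=I  mem[L0]=90
7. P0: load  L0  bus=[-]  L0: P0=M P1=I P2=I  mem[L0]=90
8. P1: load  L0  bus=[BusRd,Flush]  L0: P0=S P1=S P2=I  mem[L0]=46
9. P2: store L1 := 3  bus=[BusRdX]  L1: P0=I P1=I P2=M  mem[L1]=60
10. P1: load  L2  bus=[-]  L2: P0=S P1=S P2=S  mem[L2]=70
11. P2: load  L1  bus=[-]  L1: P0=I P1=I P2=M  mem[L1]=60
12. P1: load  L0  bus=[-]  L0: P0=S P1=S P2=I  mem[L0]=46
13. P2: store L2 := 32  bus=[BusUpgr]  L2: P0=I P1=I P2=M  mem[L2]=70
14. P0: load  L0  bus=[-]  L0: P0=S P1=S P2=I  mem[L0]=46
15. P1: load  L2  bus=[BusRd,Flush]  L2: P0=I P1=S P2=S  mem[L2]=32
16. P2: store L2 := 69  bus=[BusUpgr]  L2: P0=I P1=I P2=M  mem[L2]=32
17. P1: store L0 := 95  bus=[BusUpgr]  L0: P0=I P1=M P2=I  mem[L0]=46
18. P2: store L1 := 33  bus=[-]  L1: P0=I P1=I P2=M  mem[L1]=60
19. P1: load  L2  bus=[BusRd,Flush]  L2: P0=I P1=S P2=S  mem[L2]=69
20. P1: store L2 := 71  bus=[BusUpgr]  L2: P0=I P1=M P2=I  mem[L2]=69
21. P2: load  L0  bus=[BusRd,Flush]  L0: P0=I P1=S P2=S  mem[L0]=95
22. P1: load  L2  bus=[-]  L2: P0=I P1=M P2=I  mem[L2]=69
23. P0: load  L1  bus=[BusRd,Flush]  L1: P0=S P1=I P2=S  mem[L1]=33
24. P2: load  L0  bus=[-]  L0: P0=I P1=S P2=S  mem[L0]=95
25. P1: store L1 := 17  bus=[BusRdX]  L1: P0=I P1=M P2=I  mem[L1]=33
26. P1: load  L0  bus=[-]  L0: P0=I P1=S P2=S  mem[L0]=95
27. P2: load  L0  bus=[-]  L0: P0=I P1=S P2=S  mem[L0]=95
28. P1: load  L0  bus=[-]  L0: P0=I P1=S P2=S  mem[L0]=95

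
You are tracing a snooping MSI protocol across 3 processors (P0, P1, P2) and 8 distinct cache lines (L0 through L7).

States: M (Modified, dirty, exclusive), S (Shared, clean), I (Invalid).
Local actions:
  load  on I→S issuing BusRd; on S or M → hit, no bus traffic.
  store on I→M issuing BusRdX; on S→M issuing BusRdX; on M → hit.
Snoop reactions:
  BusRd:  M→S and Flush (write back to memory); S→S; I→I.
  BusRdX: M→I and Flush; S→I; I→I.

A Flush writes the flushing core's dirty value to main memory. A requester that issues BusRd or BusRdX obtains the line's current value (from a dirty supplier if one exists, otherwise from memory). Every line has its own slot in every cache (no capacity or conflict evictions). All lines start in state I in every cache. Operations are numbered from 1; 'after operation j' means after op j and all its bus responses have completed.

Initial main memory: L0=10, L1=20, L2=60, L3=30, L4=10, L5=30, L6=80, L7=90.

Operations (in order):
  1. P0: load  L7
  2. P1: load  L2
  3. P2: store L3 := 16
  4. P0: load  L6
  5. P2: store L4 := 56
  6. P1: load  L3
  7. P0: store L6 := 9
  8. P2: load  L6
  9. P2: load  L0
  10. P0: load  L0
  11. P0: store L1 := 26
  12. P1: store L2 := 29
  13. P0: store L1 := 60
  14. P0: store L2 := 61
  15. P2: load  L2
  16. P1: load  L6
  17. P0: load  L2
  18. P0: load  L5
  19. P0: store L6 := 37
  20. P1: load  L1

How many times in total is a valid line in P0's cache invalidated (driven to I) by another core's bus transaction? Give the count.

invalidations = 0

step 1: P0: load  L7  ⟶  SII  (L7)  txn=BusRd  M[L7]=90
step 2: P1: load  L2  ⟶  ISI  (L2)  txn=BusRd  M[L2]=60
step 3: P2: store L3 := 16  ⟶  IIM  (L3)  txn=BusRdX  M[L3]=30
step 4: P0: load  L6  ⟶  SII  (L6)  txn=BusRd  M[L6]=80
step 5: P2: store L4 := 56  ⟶  IIM  (L4)  txn=BusRdX  M[L4]=10
step 6: P1: load  L3  ⟶  ISS  (L3)  txn=BusRd+Flush  M[L3]=16
step 7: P0: store L6 := 9  ⟶  MII  (L6)  txn=BusRdX  M[L6]=80
step 8: P2: load  L6  ⟶  SIS  (L6)  txn=BusRd+Flush  M[L6]=9
step 9: P2: load  L0  ⟶  IIS  (L0)  txn=BusRd  M[L0]=10
step 10: P0: load  L0  ⟶  SIS  (L0)  txn=BusRd  M[L0]=10
step 11: P0: store L1 := 26  ⟶  MII  (L1)  txn=BusRdX  M[L1]=20
step 12: P1: store L2 := 29  ⟶  IMI  (L2)  txn=BusRdX  M[L2]=60
step 13: P0: store L1 := 60  ⟶  MII  (L1)  txn=∅  M[L1]=20
step 14: P0: store L2 := 61  ⟶  MII  (L2)  txn=BusRdX+Flush  M[L2]=29
step 15: P2: load  L2  ⟶  SIS  (L2)  txn=BusRd+Flush  M[L2]=61
step 16: P1: load  L6  ⟶  SSS  (L6)  txn=BusRd  M[L6]=9
step 17: P0: load  L2  ⟶  SIS  (L2)  txn=∅  M[L2]=61
step 18: P0: load  L5  ⟶  SII  (L5)  txn=BusRd  M[L5]=30
step 19: P0: store L6 := 37  ⟶  MII  (L6)  txn=BusRdX  M[L6]=9
step 20: P1: load  L1  ⟶  SSI  (L1)  txn=BusRd+Flush  M[L1]=60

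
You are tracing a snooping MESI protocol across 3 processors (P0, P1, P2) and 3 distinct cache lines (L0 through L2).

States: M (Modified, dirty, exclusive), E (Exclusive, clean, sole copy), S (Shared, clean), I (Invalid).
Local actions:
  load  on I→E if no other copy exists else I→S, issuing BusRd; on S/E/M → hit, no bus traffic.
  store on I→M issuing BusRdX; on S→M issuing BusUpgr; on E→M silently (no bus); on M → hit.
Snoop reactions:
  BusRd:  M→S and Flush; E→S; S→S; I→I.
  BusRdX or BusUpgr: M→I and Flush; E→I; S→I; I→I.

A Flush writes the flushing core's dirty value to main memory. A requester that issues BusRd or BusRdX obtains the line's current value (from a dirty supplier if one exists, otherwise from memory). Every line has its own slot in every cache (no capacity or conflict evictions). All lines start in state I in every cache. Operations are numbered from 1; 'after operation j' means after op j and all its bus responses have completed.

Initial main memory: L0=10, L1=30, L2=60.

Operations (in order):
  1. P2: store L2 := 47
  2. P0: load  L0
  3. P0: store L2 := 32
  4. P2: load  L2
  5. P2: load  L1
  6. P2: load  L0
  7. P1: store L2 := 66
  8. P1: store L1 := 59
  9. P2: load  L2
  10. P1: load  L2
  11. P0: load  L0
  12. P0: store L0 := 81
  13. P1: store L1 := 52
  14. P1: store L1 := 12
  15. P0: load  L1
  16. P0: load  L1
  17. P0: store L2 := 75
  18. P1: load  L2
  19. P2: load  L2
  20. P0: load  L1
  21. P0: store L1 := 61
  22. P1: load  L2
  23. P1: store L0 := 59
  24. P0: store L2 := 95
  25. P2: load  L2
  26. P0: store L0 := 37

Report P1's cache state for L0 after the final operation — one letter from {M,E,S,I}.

1. P2: store L2 := 47  bus=[BusRdX]  L2: P0=I P1=I P2=M  mem[L2]=60
2. P0: load  L0  bus=[BusRd]  L0: P0=E P1=I P2=I  mem[L0]=10
3. P0: store L2 := 32  bus=[BusRdX,Flush]  L2: P0=M P1=I P2=I  mem[L2]=47
4. P2: load  L2  bus=[BusRd,Flush]  L2: P0=S P1=I P2=S  mem[L2]=32
5. P2: load  L1  bus=[BusRd]  L1: P0=I P1=I P2=E  mem[L1]=30
6. P2: load  L0  bus=[BusRd]  L0: P0=S P1=I P2=S  mem[L0]=10
7. P1: store L2 := 66  bus=[BusRdX]  L2: P0=I P1=M P2=I  mem[L2]=32
8. P1: store L1 := 59  bus=[BusRdX]  L1: P0=I P1=M P2=I  mem[L1]=30
9. P2: load  L2  bus=[BusRd,Flush]  L2: P0=I P1=S P2=S  mem[L2]=66
10. P1: load  L2  bus=[-]  L2: P0=I P1=S P2=S  mem[L2]=66
11. P0: load  L0  bus=[-]  L0: P0=S P1=I P2=S  mem[L0]=10
12. P0: store L0 := 81  bus=[BusUpgr]  L0: P0=M P1=I P2=I  mem[L0]=10
13. P1: store L1 := 52  bus=[-]  L1: P0=I P1=M P2=I  mem[L1]=30
14. P1: store L1 := 12  bus=[-]  L1: P0=I P1=M P2=I  mem[L1]=30
15. P0: load  L1  bus=[BusRd,Flush]  L1: P0=S P1=S P2=I  mem[L1]=12
16. P0: load  L1  bus=[-]  L1: P0=S P1=S P2=I  mem[L1]=12
17. P0: store L2 := 75  bus=[BusRdX]  L2: P0=M P1=I P2=I  mem[L2]=66
18. P1: load  L2  bus=[BusRd,Flush]  L2: P0=S P1=S P2=I  mem[L2]=75
19. P2: load  L2  bus=[BusRd]  L2: P0=S P1=S P2=S  mem[L2]=75
20. P0: load  L1  bus=[-]  L1: P0=S P1=S P2=I  mem[L1]=12
21. P0: store L1 := 61  bus=[BusUpgr]  L1: P0=M P1=I P2=I  mem[L1]=12
22. P1: load  L2  bus=[-]  L2: P0=S P1=S P2=S  mem[L2]=75
23. P1: store L0 := 59  bus=[BusRdX,Flush]  L0: P0=I P1=M P2=I  mem[L0]=81
24. P0: store L2 := 95  bus=[BusUpgr]  L2: P0=M P1=I P2=I  mem[L2]=75
25. P2: load  L2  bus=[BusRd,Flush]  L2: P0=S P1=I P2=S  mem[L2]=95
26. P0: store L0 := 37  bus=[BusRdX,Flush]  L0: P0=M P1=I P2=I  mem[L0]=59

state = I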